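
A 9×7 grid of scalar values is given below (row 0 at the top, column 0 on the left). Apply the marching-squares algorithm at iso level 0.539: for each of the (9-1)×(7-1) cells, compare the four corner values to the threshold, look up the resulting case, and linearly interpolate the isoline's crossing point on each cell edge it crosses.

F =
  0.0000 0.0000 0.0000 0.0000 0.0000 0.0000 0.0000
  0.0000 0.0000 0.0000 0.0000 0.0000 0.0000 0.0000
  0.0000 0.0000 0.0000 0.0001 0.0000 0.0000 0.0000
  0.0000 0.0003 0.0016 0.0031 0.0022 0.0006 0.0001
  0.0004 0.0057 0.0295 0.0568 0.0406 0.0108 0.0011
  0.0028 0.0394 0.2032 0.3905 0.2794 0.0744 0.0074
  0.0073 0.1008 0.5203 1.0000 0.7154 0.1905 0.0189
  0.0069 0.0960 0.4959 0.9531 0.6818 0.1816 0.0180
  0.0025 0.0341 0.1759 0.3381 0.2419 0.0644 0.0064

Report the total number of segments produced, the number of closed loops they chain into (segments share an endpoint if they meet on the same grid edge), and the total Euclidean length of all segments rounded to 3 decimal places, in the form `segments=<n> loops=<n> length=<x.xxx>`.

cell (5,2): code 0100 → (5.244,3.000)–(6.000,2.039)
cell (5,3): code 1100 → (5.595,4.000)–(5.244,3.000)
cell (5,4): code 1000 → (6.000,4.336)–(5.595,4.000)
cell (6,2): code 0110 → (6.000,2.039)–(7.000,2.094)
cell (6,4): code 1001 → (7.000,4.285)–(6.000,4.336)
cell (7,2): code 0010 → (7.000,2.094)–(7.673,3.000)
cell (7,3): code 0011 → (7.673,3.000)–(7.325,4.000)
cell (7,4): code 0001 → (7.325,4.000)–(7.000,4.285)
total: 8 segments, chained into 1 closed loop(s), length Σ = 7.431736

segments=8 loops=1 length=7.432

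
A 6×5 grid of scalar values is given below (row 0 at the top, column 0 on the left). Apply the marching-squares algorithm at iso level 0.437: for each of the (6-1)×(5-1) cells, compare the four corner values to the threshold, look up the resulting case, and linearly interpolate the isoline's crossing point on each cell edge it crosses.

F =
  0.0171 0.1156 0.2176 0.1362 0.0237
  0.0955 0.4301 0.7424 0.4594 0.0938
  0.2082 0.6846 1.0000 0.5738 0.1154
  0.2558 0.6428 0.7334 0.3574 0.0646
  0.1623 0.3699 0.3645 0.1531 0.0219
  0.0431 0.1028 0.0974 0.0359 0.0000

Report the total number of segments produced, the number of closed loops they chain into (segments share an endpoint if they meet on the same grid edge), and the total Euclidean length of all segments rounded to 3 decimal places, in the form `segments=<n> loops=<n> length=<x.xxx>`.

segments=12 loops=1 length=9.693

cell (0,1): code 0100 → (0.418,2.000)–(1.000,1.022)
cell (0,2): code 1100 → (0.931,3.000)–(0.418,2.000)
cell (0,3): code 1000 → (1.000,3.061)–(0.931,3.000)
cell (1,0): code 0100 → (1.027,1.000)–(2.000,0.480)
cell (1,1): code 1110 → (1.000,1.022)–(1.027,1.000)
cell (1,3): code 1001 → (2.000,3.298)–(1.000,3.061)
cell (2,0): code 0110 → (2.000,0.480)–(3.000,0.468)
cell (2,2): code 1011 → (3.000,2.788)–(2.632,3.000)
cell (2,3): code 0001 → (2.632,3.000)–(2.000,3.298)
cell (3,0): code 0010 → (3.000,0.468)–(3.754,1.000)
cell (3,1): code 0011 → (3.754,1.000)–(3.803,2.000)
cell (3,2): code 0001 → (3.803,2.000)–(3.000,2.788)
total: 12 segments, chained into 1 closed loop(s), length Σ = 9.693051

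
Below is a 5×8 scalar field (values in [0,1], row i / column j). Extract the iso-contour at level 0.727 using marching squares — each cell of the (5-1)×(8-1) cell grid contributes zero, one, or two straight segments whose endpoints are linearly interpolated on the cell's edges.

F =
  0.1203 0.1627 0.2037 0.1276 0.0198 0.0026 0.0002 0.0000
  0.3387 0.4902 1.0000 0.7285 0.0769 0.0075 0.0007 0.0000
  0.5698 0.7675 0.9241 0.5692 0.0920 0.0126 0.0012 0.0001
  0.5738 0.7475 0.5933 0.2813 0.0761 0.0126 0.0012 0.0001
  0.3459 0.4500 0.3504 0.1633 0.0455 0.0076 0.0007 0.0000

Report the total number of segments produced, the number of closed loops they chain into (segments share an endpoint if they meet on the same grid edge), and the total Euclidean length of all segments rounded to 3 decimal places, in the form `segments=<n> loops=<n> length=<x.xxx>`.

segments=12 loops=1 length=7.076

cell (0,1): code 0100 → (0.657,2.000)–(1.000,1.464)
cell (0,2): code 1100 → (0.998,3.000)–(0.657,2.000)
cell (0,3): code 1000 → (1.000,3.002)–(0.998,3.000)
cell (1,0): code 0100 → (1.854,1.000)–(2.000,0.795)
cell (1,1): code 1110 → (1.000,1.464)–(1.854,1.000)
cell (1,2): code 1011 → (2.000,2.555)–(1.009,3.000)
cell (1,3): code 0001 → (1.009,3.000)–(1.000,3.002)
cell (2,0): code 0110 → (2.000,0.795)–(3.000,0.882)
cell (2,1): code 1011 → (3.000,1.133)–(2.596,2.000)
cell (2,2): code 0001 → (2.596,2.000)–(2.000,2.555)
cell (3,0): code 0010 → (3.000,0.882)–(3.069,1.000)
cell (3,1): code 0001 → (3.069,1.000)–(3.000,1.133)
total: 12 segments, chained into 1 closed loop(s), length Σ = 7.076072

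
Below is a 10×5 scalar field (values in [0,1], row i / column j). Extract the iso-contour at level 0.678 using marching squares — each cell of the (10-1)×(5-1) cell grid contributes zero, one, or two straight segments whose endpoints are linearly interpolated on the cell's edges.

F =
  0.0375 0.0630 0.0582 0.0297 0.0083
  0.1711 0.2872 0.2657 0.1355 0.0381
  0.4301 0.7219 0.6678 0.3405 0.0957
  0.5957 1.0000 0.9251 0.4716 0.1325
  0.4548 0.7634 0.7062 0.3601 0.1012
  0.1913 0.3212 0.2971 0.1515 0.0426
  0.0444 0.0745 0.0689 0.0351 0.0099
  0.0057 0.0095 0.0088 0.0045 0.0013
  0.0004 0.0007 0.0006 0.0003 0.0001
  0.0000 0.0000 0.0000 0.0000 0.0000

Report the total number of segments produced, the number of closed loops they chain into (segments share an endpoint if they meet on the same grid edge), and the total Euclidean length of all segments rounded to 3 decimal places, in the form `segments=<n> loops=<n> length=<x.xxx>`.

cell (1,0): code 0100 → (1.899,1.000)–(2.000,0.850)
cell (1,1): code 1000 → (2.000,1.811)–(1.899,1.000)
cell (2,0): code 0110 → (2.000,0.850)–(3.000,0.204)
cell (2,1): code 1101 → (2.040,2.000)–(2.000,1.811)
cell (2,2): code 1000 → (3.000,2.545)–(2.040,2.000)
cell (3,0): code 0110 → (3.000,0.204)–(4.000,0.723)
cell (3,2): code 1001 → (4.000,2.081)–(3.000,2.545)
cell (4,0): code 0010 → (4.000,0.723)–(4.193,1.000)
cell (4,1): code 0011 → (4.193,1.000)–(4.069,2.000)
cell (4,2): code 0001 → (4.069,2.000)–(4.000,2.081)
total: 10 segments, chained into 1 closed loop(s), length Σ = 7.167251

segments=10 loops=1 length=7.167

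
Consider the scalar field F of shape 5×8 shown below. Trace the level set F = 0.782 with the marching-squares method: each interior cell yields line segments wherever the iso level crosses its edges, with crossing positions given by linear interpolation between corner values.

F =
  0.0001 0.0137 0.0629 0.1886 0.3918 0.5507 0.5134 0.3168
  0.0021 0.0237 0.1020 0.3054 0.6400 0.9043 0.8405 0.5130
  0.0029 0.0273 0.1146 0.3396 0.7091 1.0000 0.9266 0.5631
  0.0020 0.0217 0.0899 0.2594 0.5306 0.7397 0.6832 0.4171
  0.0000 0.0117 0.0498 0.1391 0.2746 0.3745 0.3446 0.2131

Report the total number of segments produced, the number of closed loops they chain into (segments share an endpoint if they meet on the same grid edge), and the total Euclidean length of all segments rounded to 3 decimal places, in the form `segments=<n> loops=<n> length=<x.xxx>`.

segments=8 loops=1 length=6.776

cell (0,4): code 0100 → (0.654,5.000)–(1.000,4.537)
cell (0,5): code 1100 → (0.821,6.000)–(0.654,5.000)
cell (0,6): code 1000 → (1.000,6.179)–(0.821,6.000)
cell (1,4): code 0110 → (1.000,4.537)–(2.000,4.251)
cell (1,6): code 1001 → (2.000,6.398)–(1.000,6.179)
cell (2,4): code 0010 → (2.000,4.251)–(2.837,5.000)
cell (2,5): code 0011 → (2.837,5.000)–(2.594,6.000)
cell (2,6): code 0001 → (2.594,6.000)–(2.000,6.398)
total: 8 segments, chained into 1 closed loop(s), length Σ = 6.776344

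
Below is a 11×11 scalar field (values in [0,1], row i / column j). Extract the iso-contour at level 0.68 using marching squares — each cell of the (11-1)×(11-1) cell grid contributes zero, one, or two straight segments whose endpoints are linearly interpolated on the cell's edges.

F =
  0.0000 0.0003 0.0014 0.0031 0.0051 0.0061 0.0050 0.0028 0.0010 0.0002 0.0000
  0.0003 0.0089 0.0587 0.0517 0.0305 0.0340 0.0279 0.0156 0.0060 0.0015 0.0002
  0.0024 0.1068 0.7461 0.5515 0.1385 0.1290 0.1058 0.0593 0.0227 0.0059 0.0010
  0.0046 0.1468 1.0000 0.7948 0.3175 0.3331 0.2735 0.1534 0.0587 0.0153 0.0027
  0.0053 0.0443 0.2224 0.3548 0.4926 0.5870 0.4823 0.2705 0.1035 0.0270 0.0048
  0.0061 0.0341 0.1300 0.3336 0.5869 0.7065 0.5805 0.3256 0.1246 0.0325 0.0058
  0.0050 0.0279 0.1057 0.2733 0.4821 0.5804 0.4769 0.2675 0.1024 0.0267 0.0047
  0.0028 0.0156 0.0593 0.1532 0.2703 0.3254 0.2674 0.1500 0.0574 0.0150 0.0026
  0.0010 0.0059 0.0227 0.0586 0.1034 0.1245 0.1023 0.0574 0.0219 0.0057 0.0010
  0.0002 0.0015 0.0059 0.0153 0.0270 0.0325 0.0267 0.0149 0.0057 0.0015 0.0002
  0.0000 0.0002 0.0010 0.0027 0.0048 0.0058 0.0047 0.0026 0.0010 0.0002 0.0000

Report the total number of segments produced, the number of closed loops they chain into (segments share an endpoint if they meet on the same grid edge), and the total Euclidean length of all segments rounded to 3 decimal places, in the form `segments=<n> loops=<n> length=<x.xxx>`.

segments=12 loops=2 length=6.050

cell (1,1): code 0100 → (1.904,2.000)–(2.000,1.897)
cell (1,2): code 1000 → (2.000,2.340)–(1.904,2.000)
cell (2,1): code 0110 → (2.000,1.897)–(3.000,1.625)
cell (2,2): code 1101 → (2.528,3.000)–(2.000,2.340)
cell (2,3): code 1000 → (3.000,3.241)–(2.528,3.000)
cell (3,1): code 0010 → (3.000,1.625)–(3.412,2.000)
cell (3,2): code 0011 → (3.412,2.000)–(3.261,3.000)
cell (3,3): code 0001 → (3.261,3.000)–(3.000,3.241)
cell (4,4): code 0100 → (4.778,5.000)–(5.000,4.778)
cell (4,5): code 1000 → (5.000,5.210)–(4.778,5.000)
cell (5,4): code 0010 → (5.000,4.778)–(5.210,5.000)
cell (5,5): code 0001 → (5.210,5.000)–(5.000,5.210)
total: 12 segments, chained into 2 closed loop(s), length Σ = 6.050377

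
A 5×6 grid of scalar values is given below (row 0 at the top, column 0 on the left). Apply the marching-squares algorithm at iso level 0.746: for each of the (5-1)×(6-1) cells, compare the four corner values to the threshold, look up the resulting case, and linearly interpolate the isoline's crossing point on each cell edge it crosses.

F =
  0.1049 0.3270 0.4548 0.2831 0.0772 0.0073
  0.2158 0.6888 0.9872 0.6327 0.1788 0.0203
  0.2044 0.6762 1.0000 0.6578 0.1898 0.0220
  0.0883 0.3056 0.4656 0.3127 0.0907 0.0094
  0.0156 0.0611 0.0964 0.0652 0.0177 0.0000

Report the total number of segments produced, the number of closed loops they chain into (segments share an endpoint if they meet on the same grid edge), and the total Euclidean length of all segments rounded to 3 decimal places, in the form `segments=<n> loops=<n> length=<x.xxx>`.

cell (0,1): code 0100 → (0.547,2.000)–(1.000,1.192)
cell (0,2): code 1000 → (1.000,2.680)–(0.547,2.000)
cell (1,1): code 0110 → (1.000,1.192)–(2.000,1.216)
cell (1,2): code 1001 → (2.000,2.742)–(1.000,2.680)
cell (2,1): code 0010 → (2.000,1.216)–(2.475,2.000)
cell (2,2): code 0001 → (2.475,2.000)–(2.000,2.742)
total: 6 segments, chained into 1 closed loop(s), length Σ = 5.544825

segments=6 loops=1 length=5.545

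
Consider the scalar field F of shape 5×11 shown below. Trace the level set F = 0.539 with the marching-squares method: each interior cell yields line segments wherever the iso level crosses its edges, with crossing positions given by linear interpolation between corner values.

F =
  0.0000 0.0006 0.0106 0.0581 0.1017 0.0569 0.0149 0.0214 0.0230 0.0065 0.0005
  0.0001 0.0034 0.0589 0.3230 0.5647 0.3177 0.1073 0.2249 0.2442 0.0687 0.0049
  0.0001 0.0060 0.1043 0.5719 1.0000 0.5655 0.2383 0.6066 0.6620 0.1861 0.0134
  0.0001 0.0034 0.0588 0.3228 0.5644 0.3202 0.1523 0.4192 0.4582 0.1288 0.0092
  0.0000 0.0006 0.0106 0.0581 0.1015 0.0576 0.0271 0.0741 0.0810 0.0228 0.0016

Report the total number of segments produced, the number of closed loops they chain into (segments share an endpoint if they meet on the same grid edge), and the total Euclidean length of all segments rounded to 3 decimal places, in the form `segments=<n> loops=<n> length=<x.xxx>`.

segments=18 loops=2 length=9.808

cell (0,3): code 0100 → (0.944,4.000)–(1.000,3.894)
cell (0,4): code 1000 → (1.000,4.104)–(0.944,4.000)
cell (1,2): code 0100 → (1.868,3.000)–(2.000,2.930)
cell (1,3): code 1110 → (1.000,3.894)–(1.868,3.000)
cell (1,4): code 1101 → (1.893,5.000)–(1.000,4.104)
cell (1,5): code 1000 → (2.000,5.081)–(1.893,5.000)
cell (1,6): code 0100 → (1.823,7.000)–(2.000,6.816)
cell (1,7): code 1100 → (1.706,8.000)–(1.823,7.000)
cell (1,8): code 1000 → (2.000,8.258)–(1.706,8.000)
cell (2,2): code 0010 → (2.000,2.930)–(2.132,3.000)
cell (2,3): code 0111 → (2.132,3.000)–(3.000,3.895)
cell (2,4): code 1011 → (3.000,4.104)–(2.108,5.000)
cell (2,5): code 0001 → (2.108,5.000)–(2.000,5.081)
cell (2,6): code 0010 → (2.000,6.816)–(2.361,7.000)
cell (2,7): code 0011 → (2.361,7.000)–(2.604,8.000)
cell (2,8): code 0001 → (2.604,8.000)–(2.000,8.258)
cell (3,3): code 0010 → (3.000,3.895)–(3.055,4.000)
cell (3,4): code 0001 → (3.055,4.000)–(3.000,4.104)
total: 18 segments, chained into 2 closed loop(s), length Σ = 9.808251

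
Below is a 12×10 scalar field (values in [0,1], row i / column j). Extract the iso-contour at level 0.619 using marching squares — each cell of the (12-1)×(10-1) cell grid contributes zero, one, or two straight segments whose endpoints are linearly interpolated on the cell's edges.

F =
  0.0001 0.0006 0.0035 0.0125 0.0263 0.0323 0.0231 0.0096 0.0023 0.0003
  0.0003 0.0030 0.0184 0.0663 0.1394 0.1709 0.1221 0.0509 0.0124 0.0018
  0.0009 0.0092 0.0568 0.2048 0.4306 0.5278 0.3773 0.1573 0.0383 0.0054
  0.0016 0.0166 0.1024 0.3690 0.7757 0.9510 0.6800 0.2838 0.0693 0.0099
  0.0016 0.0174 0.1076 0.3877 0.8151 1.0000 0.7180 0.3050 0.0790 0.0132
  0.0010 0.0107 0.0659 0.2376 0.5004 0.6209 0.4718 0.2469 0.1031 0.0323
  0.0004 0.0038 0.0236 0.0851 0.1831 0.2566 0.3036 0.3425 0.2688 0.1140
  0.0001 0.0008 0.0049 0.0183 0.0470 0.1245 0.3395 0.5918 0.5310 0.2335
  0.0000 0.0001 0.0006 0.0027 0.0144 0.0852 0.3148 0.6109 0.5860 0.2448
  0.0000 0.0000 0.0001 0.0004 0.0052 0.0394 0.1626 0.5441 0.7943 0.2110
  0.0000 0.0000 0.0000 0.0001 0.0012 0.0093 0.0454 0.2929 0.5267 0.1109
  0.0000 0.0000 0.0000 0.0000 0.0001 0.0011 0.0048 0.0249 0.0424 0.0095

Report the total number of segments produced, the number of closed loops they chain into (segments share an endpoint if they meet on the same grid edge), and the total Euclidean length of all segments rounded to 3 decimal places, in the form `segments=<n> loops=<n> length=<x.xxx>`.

segments=16 loops=2 length=12.215

cell (2,3): code 0100 → (2.546,4.000)–(3.000,3.615)
cell (2,4): code 1100 → (2.216,5.000)–(2.546,4.000)
cell (2,5): code 1100 → (2.798,6.000)–(2.216,5.000)
cell (2,6): code 1000 → (3.000,6.154)–(2.798,6.000)
cell (3,3): code 0110 → (3.000,3.615)–(4.000,3.541)
cell (3,6): code 1001 → (4.000,6.240)–(3.000,6.154)
cell (4,3): code 0010 → (4.000,3.541)–(4.623,4.000)
cell (4,4): code 0111 → (4.623,4.000)–(5.000,4.984)
cell (4,5): code 1011 → (5.000,5.013)–(4.402,6.000)
cell (4,6): code 0001 → (4.402,6.000)–(4.000,6.240)
cell (5,4): code 0010 → (5.000,4.984)–(5.005,5.000)
cell (5,5): code 0001 → (5.005,5.000)–(5.000,5.013)
cell (8,7): code 0100 → (8.158,8.000)–(9.000,7.299)
cell (8,8): code 1000 → (9.000,8.301)–(8.158,8.000)
cell (9,7): code 0010 → (9.000,7.299)–(9.655,8.000)
cell (9,8): code 0001 → (9.655,8.000)–(9.000,8.301)
total: 16 segments, chained into 2 closed loop(s), length Σ = 12.215227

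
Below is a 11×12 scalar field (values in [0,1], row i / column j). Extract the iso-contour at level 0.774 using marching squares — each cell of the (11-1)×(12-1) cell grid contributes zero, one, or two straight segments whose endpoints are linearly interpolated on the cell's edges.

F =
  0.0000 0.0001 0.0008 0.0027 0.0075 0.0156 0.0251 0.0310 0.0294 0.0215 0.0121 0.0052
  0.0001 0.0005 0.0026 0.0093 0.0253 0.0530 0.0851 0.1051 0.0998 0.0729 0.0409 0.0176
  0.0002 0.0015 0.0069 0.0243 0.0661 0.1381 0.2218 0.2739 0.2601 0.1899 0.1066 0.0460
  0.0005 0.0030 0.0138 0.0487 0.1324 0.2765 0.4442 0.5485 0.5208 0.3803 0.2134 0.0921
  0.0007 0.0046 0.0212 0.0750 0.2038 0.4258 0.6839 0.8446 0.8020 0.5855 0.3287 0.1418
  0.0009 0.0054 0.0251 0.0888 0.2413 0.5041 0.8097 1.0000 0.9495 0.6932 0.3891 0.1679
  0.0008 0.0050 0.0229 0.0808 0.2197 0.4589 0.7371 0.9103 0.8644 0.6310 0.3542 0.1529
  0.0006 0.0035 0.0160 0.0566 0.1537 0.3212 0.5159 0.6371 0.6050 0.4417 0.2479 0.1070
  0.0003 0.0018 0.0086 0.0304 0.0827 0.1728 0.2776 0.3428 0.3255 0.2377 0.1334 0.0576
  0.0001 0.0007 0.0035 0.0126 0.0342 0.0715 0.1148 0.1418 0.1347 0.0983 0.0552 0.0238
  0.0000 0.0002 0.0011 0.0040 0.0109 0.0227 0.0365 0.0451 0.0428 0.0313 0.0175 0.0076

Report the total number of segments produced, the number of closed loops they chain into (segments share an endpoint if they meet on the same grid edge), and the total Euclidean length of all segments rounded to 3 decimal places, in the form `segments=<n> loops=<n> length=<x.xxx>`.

segments=12 loops=1 length=8.597

cell (3,6): code 0100 → (3.762,7.000)–(4.000,6.561)
cell (3,7): code 1100 → (3.900,8.000)–(3.762,7.000)
cell (3,8): code 1000 → (4.000,8.129)–(3.900,8.000)
cell (4,5): code 0100 → (4.716,6.000)–(5.000,5.883)
cell (4,6): code 1110 → (4.000,6.561)–(4.716,6.000)
cell (4,8): code 1001 → (5.000,8.685)–(4.000,8.129)
cell (5,5): code 0010 → (5.000,5.883)–(5.492,6.000)
cell (5,6): code 0111 → (5.492,6.000)–(6.000,6.213)
cell (5,8): code 1001 → (6.000,8.387)–(5.000,8.685)
cell (6,6): code 0010 → (6.000,6.213)–(6.499,7.000)
cell (6,7): code 0011 → (6.499,7.000)–(6.348,8.000)
cell (6,8): code 0001 → (6.348,8.000)–(6.000,8.387)
total: 12 segments, chained into 1 closed loop(s), length Σ = 8.596890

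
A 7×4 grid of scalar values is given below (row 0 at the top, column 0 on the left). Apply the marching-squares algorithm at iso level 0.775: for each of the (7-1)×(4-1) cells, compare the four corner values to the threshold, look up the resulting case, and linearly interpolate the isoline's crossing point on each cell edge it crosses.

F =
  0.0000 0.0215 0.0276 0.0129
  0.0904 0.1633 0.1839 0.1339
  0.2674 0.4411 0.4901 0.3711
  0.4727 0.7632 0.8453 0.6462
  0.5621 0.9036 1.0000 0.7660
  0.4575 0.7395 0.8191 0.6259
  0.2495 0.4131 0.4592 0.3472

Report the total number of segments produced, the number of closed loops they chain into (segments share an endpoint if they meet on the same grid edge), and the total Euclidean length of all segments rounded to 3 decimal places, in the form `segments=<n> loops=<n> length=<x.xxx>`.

segments=10 loops=1 length=7.043

cell (2,1): code 0100 → (2.802,2.000)–(3.000,1.144)
cell (2,2): code 1000 → (3.000,2.353)–(2.802,2.000)
cell (3,0): code 0100 → (3.084,1.000)–(4.000,0.623)
cell (3,1): code 1110 → (3.000,1.144)–(3.084,1.000)
cell (3,2): code 1001 → (4.000,2.962)–(3.000,2.353)
cell (4,0): code 0010 → (4.000,0.623)–(4.784,1.000)
cell (4,1): code 0111 → (4.784,1.000)–(5.000,1.446)
cell (4,2): code 1001 → (5.000,2.228)–(4.000,2.962)
cell (5,1): code 0010 → (5.000,1.446)–(5.123,2.000)
cell (5,2): code 0001 → (5.123,2.000)–(5.000,2.228)
total: 10 segments, chained into 1 closed loop(s), length Σ = 7.042671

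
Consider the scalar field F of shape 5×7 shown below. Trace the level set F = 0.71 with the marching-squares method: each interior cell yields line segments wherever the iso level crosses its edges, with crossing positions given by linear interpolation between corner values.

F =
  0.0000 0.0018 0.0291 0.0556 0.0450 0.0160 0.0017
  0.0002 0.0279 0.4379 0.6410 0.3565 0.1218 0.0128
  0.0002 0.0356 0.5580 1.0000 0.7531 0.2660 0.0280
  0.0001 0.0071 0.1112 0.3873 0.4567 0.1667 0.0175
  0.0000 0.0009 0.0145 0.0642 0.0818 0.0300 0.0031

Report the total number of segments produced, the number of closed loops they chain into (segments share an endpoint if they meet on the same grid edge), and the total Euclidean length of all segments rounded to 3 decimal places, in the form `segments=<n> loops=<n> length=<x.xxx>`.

segments=6 loops=1 length=4.433

cell (1,2): code 0100 → (1.192,3.000)–(2.000,2.344)
cell (1,3): code 1100 → (1.891,4.000)–(1.192,3.000)
cell (1,4): code 1000 → (2.000,4.088)–(1.891,4.000)
cell (2,2): code 0010 → (2.000,2.344)–(2.473,3.000)
cell (2,3): code 0011 → (2.473,3.000)–(2.145,4.000)
cell (2,4): code 0001 → (2.145,4.000)–(2.000,4.088)
total: 6 segments, chained into 1 closed loop(s), length Σ = 4.432596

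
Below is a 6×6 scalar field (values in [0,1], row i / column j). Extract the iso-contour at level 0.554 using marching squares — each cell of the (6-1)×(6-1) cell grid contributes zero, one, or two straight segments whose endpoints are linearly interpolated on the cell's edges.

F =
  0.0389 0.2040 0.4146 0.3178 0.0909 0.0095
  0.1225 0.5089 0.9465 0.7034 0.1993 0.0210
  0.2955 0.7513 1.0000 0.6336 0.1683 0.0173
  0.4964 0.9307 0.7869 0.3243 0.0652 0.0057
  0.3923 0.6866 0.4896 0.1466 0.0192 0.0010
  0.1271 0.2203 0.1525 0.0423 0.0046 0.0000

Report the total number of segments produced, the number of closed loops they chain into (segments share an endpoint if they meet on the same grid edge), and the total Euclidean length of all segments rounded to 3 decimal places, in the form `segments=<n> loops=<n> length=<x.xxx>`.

cell (0,1): code 0100 → (0.262,2.000)–(1.000,1.103)
cell (0,2): code 1100 → (0.613,3.000)–(0.262,2.000)
cell (0,3): code 1000 → (1.000,3.296)–(0.613,3.000)
cell (1,0): code 0100 → (1.186,1.000)–(2.000,0.567)
cell (1,1): code 1110 → (1.000,1.103)–(1.186,1.000)
cell (1,3): code 1001 → (2.000,3.171)–(1.000,3.296)
cell (2,0): code 0110 → (2.000,0.567)–(3.000,0.133)
cell (2,2): code 1011 → (3.000,2.503)–(2.257,3.000)
cell (2,3): code 0001 → (2.257,3.000)–(2.000,3.171)
cell (3,0): code 0110 → (3.000,0.133)–(4.000,0.549)
cell (3,1): code 1011 → (4.000,1.673)–(3.783,2.000)
cell (3,2): code 0001 → (3.783,2.000)–(3.000,2.503)
cell (4,0): code 0010 → (4.000,0.549)–(4.284,1.000)
cell (4,1): code 0001 → (4.284,1.000)–(4.000,1.673)
total: 14 segments, chained into 1 closed loop(s), length Σ = 10.814269

segments=14 loops=1 length=10.814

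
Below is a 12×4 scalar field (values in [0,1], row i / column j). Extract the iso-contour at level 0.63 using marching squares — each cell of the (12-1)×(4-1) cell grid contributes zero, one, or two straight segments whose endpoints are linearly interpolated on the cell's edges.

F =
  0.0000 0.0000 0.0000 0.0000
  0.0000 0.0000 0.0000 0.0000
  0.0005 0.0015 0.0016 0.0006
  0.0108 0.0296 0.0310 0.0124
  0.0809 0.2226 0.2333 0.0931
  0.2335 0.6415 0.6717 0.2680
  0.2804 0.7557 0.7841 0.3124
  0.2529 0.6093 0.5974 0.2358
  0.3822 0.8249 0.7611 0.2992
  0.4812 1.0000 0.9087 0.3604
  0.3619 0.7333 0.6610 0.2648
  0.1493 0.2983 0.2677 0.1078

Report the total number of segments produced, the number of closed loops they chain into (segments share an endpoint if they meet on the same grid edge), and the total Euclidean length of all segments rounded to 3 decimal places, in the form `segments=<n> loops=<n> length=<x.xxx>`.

segments=18 loops=2 length=14.611

cell (4,0): code 0100 → (4.973,1.000)–(5.000,0.972)
cell (4,1): code 1100 → (4.905,2.000)–(4.973,1.000)
cell (4,2): code 1000 → (5.000,2.103)–(4.905,2.000)
cell (5,0): code 0110 → (5.000,0.972)–(6.000,0.736)
cell (5,2): code 1001 → (6.000,2.327)–(5.000,2.103)
cell (6,0): code 0010 → (6.000,0.736)–(6.859,1.000)
cell (6,1): code 0011 → (6.859,1.000)–(6.825,2.000)
cell (6,2): code 0001 → (6.825,2.000)–(6.000,2.327)
cell (7,0): code 0100 → (7.096,1.000)–(8.000,0.560)
cell (7,1): code 1100 → (7.199,2.000)–(7.096,1.000)
cell (7,2): code 1000 → (8.000,2.284)–(7.199,2.000)
cell (8,0): code 0110 → (8.000,0.560)–(9.000,0.287)
cell (8,2): code 1001 → (9.000,2.508)–(8.000,2.284)
cell (9,0): code 0110 → (9.000,0.287)–(10.000,0.722)
cell (9,2): code 1001 → (10.000,2.078)–(9.000,2.508)
cell (10,0): code 0010 → (10.000,0.722)–(10.237,1.000)
cell (10,1): code 0011 → (10.237,1.000)–(10.079,2.000)
cell (10,2): code 0001 → (10.079,2.000)–(10.000,2.078)
total: 18 segments, chained into 2 closed loop(s), length Σ = 14.611190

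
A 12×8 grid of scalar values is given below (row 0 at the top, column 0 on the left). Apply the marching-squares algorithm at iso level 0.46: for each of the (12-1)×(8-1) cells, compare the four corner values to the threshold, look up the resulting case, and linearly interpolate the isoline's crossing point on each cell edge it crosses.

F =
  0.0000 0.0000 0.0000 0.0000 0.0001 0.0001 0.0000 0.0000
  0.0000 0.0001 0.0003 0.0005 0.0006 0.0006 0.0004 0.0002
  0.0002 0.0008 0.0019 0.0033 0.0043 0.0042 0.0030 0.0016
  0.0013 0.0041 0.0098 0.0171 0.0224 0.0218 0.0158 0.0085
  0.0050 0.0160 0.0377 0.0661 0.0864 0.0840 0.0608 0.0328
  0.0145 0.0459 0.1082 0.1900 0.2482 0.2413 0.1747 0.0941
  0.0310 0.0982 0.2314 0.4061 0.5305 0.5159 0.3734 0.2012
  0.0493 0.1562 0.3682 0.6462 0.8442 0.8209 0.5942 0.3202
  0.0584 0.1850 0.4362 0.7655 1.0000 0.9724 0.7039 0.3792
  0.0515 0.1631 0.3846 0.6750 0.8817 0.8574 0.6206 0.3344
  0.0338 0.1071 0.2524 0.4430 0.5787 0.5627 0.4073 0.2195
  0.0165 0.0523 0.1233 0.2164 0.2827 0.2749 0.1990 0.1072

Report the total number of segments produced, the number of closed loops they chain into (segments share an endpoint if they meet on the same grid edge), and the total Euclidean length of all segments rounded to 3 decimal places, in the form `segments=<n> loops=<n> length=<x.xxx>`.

segments=18 loops=1 length=14.585

cell (5,3): code 0100 → (5.750,4.000)–(6.000,3.433)
cell (5,4): code 1100 → (5.796,5.000)–(5.750,4.000)
cell (5,5): code 1000 → (6.000,5.392)–(5.796,5.000)
cell (6,2): code 0100 → (6.224,3.000)–(7.000,2.330)
cell (6,3): code 1110 → (6.000,3.433)–(6.224,3.000)
cell (6,5): code 1101 → (6.392,6.000)–(6.000,5.392)
cell (6,6): code 1000 → (7.000,6.490)–(6.392,6.000)
cell (7,2): code 0110 → (7.000,2.330)–(8.000,2.072)
cell (7,6): code 1001 → (8.000,6.751)–(7.000,6.490)
cell (8,2): code 0110 → (8.000,2.072)–(9.000,2.260)
cell (8,6): code 1001 → (9.000,6.561)–(8.000,6.751)
cell (9,2): code 0010 → (9.000,2.260)–(9.927,3.000)
cell (9,3): code 0111 → (9.927,3.000)–(10.000,3.125)
cell (9,5): code 1011 → (10.000,5.661)–(9.753,6.000)
cell (9,6): code 0001 → (9.753,6.000)–(9.000,6.561)
cell (10,3): code 0010 → (10.000,3.125)–(10.401,4.000)
cell (10,4): code 0011 → (10.401,4.000)–(10.357,5.000)
cell (10,5): code 0001 → (10.357,5.000)–(10.000,5.661)
total: 18 segments, chained into 1 closed loop(s), length Σ = 14.584701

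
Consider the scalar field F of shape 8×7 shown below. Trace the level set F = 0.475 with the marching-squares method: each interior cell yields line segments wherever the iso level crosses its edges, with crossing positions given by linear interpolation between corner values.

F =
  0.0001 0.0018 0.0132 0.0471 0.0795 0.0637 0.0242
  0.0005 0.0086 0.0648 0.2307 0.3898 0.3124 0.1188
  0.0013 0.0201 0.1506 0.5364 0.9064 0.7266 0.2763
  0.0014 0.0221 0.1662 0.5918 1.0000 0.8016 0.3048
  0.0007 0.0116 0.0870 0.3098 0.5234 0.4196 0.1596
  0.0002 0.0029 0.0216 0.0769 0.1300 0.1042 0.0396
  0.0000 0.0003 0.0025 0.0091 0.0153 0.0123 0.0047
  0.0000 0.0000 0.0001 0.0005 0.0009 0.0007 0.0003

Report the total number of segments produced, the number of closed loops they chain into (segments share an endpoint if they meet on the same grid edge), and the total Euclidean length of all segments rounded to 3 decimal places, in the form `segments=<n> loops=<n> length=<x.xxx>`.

cell (1,2): code 0100 → (1.799,3.000)–(2.000,2.841)
cell (1,3): code 1100 → (1.165,4.000)–(1.799,3.000)
cell (1,4): code 1100 → (1.393,5.000)–(1.165,4.000)
cell (1,5): code 1000 → (2.000,5.559)–(1.393,5.000)
cell (2,2): code 0110 → (2.000,2.841)–(3.000,2.726)
cell (2,5): code 1001 → (3.000,5.657)–(2.000,5.559)
cell (3,2): code 0010 → (3.000,2.726)–(3.414,3.000)
cell (3,3): code 0111 → (3.414,3.000)–(4.000,3.773)
cell (3,4): code 1011 → (4.000,4.466)–(3.855,5.000)
cell (3,5): code 0001 → (3.855,5.000)–(3.000,5.657)
cell (4,3): code 0010 → (4.000,3.773)–(4.123,4.000)
cell (4,4): code 0001 → (4.123,4.000)–(4.000,4.466)
total: 12 segments, chained into 1 closed loop(s), length Σ = 9.141545

segments=12 loops=1 length=9.142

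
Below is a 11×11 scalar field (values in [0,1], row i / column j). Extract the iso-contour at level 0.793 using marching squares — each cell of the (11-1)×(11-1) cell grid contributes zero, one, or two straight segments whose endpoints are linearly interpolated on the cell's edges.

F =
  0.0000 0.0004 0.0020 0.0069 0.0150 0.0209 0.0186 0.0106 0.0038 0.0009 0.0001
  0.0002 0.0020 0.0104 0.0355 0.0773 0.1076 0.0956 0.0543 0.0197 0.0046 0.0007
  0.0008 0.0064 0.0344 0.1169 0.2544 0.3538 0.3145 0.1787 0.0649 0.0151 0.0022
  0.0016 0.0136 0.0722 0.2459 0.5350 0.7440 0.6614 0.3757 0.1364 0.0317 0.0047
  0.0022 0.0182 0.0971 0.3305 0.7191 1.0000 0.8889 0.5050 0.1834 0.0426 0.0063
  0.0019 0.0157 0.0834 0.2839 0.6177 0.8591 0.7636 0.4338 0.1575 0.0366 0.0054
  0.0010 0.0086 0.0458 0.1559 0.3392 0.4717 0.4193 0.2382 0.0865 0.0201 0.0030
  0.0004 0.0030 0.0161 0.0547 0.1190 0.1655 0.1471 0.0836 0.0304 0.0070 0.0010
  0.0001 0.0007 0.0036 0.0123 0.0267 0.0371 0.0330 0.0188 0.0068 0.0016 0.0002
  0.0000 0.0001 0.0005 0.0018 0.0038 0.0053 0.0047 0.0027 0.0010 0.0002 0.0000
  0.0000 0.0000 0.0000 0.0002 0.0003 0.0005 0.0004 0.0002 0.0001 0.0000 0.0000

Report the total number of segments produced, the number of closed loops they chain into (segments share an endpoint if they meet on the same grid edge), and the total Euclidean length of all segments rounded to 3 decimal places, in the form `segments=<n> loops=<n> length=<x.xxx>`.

segments=8 loops=1 length=5.986

cell (3,4): code 0100 → (3.191,5.000)–(4.000,4.263)
cell (3,5): code 1100 → (3.578,6.000)–(3.191,5.000)
cell (3,6): code 1000 → (4.000,6.250)–(3.578,6.000)
cell (4,4): code 0110 → (4.000,4.263)–(5.000,4.726)
cell (4,5): code 1011 → (5.000,5.692)–(4.765,6.000)
cell (4,6): code 0001 → (4.765,6.000)–(4.000,6.250)
cell (5,4): code 0010 → (5.000,4.726)–(5.171,5.000)
cell (5,5): code 0001 → (5.171,5.000)–(5.000,5.692)
total: 8 segments, chained into 1 closed loop(s), length Σ = 5.986002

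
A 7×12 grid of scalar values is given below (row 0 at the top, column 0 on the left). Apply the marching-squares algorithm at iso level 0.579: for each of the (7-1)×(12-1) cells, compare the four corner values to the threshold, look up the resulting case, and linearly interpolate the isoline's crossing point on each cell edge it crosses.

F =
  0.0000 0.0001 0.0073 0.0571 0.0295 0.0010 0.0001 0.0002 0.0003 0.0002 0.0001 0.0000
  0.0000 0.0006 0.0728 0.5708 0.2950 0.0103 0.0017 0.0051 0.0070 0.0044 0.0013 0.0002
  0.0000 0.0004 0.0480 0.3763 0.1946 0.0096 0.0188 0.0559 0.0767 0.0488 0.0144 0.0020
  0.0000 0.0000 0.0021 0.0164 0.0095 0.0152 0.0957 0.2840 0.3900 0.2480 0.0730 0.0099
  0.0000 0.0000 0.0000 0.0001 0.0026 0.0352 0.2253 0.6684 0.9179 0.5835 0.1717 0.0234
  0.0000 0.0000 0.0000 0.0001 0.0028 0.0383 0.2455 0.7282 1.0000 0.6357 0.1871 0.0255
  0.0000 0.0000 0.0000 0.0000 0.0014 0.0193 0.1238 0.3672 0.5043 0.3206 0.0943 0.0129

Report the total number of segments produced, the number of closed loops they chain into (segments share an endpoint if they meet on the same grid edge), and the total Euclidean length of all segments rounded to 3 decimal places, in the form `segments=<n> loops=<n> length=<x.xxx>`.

segments=10 loops=1 length=7.630

cell (3,6): code 0100 → (3.767,7.000)–(4.000,6.798)
cell (3,7): code 1100 → (3.358,8.000)–(3.767,7.000)
cell (3,8): code 1100 → (3.987,9.000)–(3.358,8.000)
cell (3,9): code 1000 → (4.000,9.011)–(3.987,9.000)
cell (4,6): code 0110 → (4.000,6.798)–(5.000,6.691)
cell (4,9): code 1001 → (5.000,9.126)–(4.000,9.011)
cell (5,6): code 0010 → (5.000,6.691)–(5.413,7.000)
cell (5,7): code 0011 → (5.413,7.000)–(5.849,8.000)
cell (5,8): code 0011 → (5.849,8.000)–(5.180,9.000)
cell (5,9): code 0001 → (5.180,9.000)–(5.000,9.126)
total: 10 segments, chained into 1 closed loop(s), length Σ = 7.629538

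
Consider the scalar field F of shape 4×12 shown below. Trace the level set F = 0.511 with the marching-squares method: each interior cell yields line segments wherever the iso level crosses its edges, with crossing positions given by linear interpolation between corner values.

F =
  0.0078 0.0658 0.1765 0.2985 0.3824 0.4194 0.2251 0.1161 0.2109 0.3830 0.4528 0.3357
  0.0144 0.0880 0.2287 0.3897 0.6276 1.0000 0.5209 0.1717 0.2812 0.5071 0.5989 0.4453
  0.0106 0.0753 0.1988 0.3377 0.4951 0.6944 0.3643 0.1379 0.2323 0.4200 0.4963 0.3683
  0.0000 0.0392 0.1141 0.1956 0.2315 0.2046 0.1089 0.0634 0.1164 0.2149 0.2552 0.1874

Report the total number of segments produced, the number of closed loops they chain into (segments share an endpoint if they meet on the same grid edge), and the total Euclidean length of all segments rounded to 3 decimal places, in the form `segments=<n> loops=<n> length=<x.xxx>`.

segments=14 loops=2 length=11.275

cell (0,3): code 0100 → (0.524,4.000)–(1.000,3.510)
cell (0,4): code 1100 → (0.158,5.000)–(0.524,4.000)
cell (0,5): code 1100 → (0.967,6.000)–(0.158,5.000)
cell (0,6): code 1000 → (1.000,6.028)–(0.967,6.000)
cell (0,9): code 0100 → (0.398,10.000)–(1.000,9.042)
cell (0,10): code 1000 → (1.000,10.572)–(0.398,10.000)
cell (1,3): code 0010 → (1.000,3.510)–(1.880,4.000)
cell (1,4): code 0111 → (1.880,4.000)–(2.000,4.080)
cell (1,5): code 1011 → (2.000,5.556)–(1.063,6.000)
cell (1,6): code 0001 → (1.063,6.000)–(1.000,6.028)
cell (1,9): code 0010 → (1.000,9.042)–(1.857,10.000)
cell (1,10): code 0001 → (1.857,10.000)–(1.000,10.572)
cell (2,4): code 0010 → (2.000,4.080)–(2.374,5.000)
cell (2,5): code 0001 → (2.374,5.000)–(2.000,5.556)
total: 14 segments, chained into 2 closed loop(s), length Σ = 11.275282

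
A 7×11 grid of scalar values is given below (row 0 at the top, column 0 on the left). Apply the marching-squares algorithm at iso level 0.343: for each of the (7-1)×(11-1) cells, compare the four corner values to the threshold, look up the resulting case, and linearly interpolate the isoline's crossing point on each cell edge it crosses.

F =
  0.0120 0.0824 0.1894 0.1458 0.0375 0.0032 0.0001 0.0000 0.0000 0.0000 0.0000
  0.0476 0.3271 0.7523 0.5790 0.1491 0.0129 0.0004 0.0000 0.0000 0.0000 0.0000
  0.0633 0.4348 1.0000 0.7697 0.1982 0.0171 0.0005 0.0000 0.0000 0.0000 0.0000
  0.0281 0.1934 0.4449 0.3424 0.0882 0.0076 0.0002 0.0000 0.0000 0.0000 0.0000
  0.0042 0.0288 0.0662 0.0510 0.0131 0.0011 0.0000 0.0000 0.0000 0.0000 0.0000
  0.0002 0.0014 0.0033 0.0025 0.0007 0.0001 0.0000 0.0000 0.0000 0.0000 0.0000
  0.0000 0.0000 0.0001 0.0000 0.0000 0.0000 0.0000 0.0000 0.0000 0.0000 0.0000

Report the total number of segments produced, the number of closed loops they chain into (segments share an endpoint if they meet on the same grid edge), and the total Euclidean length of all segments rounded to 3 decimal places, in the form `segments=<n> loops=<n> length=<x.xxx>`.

cell (0,1): code 0100 → (0.273,2.000)–(1.000,1.037)
cell (0,2): code 1100 → (0.455,3.000)–(0.273,2.000)
cell (0,3): code 1000 → (1.000,3.549)–(0.455,3.000)
cell (1,0): code 0100 → (1.148,1.000)–(2.000,0.753)
cell (1,1): code 1110 → (1.000,1.037)–(1.148,1.000)
cell (1,3): code 1001 → (2.000,3.747)–(1.000,3.549)
cell (2,0): code 0010 → (2.000,0.753)–(2.380,1.000)
cell (2,1): code 0111 → (2.380,1.000)–(3.000,1.595)
cell (2,2): code 1011 → (3.000,2.994)–(2.999,3.000)
cell (2,3): code 0001 → (2.999,3.000)–(2.000,3.747)
cell (3,1): code 0010 → (3.000,1.595)–(3.269,2.000)
cell (3,2): code 0001 → (3.269,2.000)–(3.000,2.994)
total: 12 segments, chained into 1 closed loop(s), length Σ = 9.137052

segments=12 loops=1 length=9.137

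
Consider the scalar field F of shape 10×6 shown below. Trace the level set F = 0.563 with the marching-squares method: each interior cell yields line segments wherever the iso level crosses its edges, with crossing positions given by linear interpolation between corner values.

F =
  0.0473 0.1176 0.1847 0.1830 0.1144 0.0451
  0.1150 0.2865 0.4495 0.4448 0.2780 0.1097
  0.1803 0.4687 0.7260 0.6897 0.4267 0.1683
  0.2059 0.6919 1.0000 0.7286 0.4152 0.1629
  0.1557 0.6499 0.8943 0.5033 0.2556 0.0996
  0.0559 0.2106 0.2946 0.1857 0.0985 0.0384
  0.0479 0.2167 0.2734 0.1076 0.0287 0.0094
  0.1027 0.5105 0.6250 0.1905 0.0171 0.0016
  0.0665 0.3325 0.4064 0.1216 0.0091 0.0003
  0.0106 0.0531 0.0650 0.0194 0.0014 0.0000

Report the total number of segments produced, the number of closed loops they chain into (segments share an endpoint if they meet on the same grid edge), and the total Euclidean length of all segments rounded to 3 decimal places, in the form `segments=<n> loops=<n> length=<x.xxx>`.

segments=16 loops=2 length=11.048

cell (1,1): code 0100 → (1.410,2.000)–(2.000,1.366)
cell (1,2): code 1100 → (1.483,3.000)–(1.410,2.000)
cell (1,3): code 1000 → (2.000,3.482)–(1.483,3.000)
cell (2,0): code 0100 → (2.422,1.000)–(3.000,0.735)
cell (2,1): code 1110 → (2.000,1.366)–(2.422,1.000)
cell (2,3): code 1001 → (3.000,3.528)–(2.000,3.482)
cell (3,0): code 0110 → (3.000,0.735)–(4.000,0.824)
cell (3,2): code 1011 → (4.000,2.847)–(3.735,3.000)
cell (3,3): code 0001 → (3.735,3.000)–(3.000,3.528)
cell (4,0): code 0010 → (4.000,0.824)–(4.198,1.000)
cell (4,1): code 0011 → (4.198,1.000)–(4.552,2.000)
cell (4,2): code 0001 → (4.552,2.000)–(4.000,2.847)
cell (6,1): code 0100 → (6.824,2.000)–(7.000,1.459)
cell (6,2): code 1000 → (7.000,2.143)–(6.824,2.000)
cell (7,1): code 0010 → (7.000,1.459)–(7.284,2.000)
cell (7,2): code 0001 → (7.284,2.000)–(7.000,2.143)
total: 16 segments, chained into 2 closed loop(s), length Σ = 11.048087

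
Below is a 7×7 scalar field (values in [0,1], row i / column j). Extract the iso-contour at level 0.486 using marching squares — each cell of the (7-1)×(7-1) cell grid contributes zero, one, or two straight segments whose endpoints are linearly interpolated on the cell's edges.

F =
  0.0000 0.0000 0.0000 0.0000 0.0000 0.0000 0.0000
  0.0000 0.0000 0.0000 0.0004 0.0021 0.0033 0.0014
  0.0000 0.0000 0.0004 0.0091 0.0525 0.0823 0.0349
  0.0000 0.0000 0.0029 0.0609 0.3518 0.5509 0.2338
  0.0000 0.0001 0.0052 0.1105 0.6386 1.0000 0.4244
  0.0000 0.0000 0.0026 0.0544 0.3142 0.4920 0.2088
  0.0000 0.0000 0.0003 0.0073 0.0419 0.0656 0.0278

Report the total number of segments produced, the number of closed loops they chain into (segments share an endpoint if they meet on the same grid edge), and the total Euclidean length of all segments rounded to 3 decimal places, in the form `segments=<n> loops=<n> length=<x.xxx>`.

segments=10 loops=1 length=6.284

cell (2,4): code 0100 → (2.862,5.000)–(3.000,4.674)
cell (2,5): code 1000 → (3.000,5.205)–(2.862,5.000)
cell (3,3): code 0100 → (3.468,4.000)–(4.000,3.711)
cell (3,4): code 1110 → (3.000,4.674)–(3.468,4.000)
cell (3,5): code 1001 → (4.000,5.893)–(3.000,5.205)
cell (4,3): code 0010 → (4.000,3.711)–(4.470,4.000)
cell (4,4): code 0111 → (4.470,4.000)–(5.000,4.966)
cell (4,5): code 1001 → (5.000,5.021)–(4.000,5.893)
cell (5,4): code 0010 → (5.000,4.966)–(5.014,5.000)
cell (5,5): code 0001 → (5.014,5.000)–(5.000,5.021)
total: 10 segments, chained into 1 closed loop(s), length Σ = 6.283890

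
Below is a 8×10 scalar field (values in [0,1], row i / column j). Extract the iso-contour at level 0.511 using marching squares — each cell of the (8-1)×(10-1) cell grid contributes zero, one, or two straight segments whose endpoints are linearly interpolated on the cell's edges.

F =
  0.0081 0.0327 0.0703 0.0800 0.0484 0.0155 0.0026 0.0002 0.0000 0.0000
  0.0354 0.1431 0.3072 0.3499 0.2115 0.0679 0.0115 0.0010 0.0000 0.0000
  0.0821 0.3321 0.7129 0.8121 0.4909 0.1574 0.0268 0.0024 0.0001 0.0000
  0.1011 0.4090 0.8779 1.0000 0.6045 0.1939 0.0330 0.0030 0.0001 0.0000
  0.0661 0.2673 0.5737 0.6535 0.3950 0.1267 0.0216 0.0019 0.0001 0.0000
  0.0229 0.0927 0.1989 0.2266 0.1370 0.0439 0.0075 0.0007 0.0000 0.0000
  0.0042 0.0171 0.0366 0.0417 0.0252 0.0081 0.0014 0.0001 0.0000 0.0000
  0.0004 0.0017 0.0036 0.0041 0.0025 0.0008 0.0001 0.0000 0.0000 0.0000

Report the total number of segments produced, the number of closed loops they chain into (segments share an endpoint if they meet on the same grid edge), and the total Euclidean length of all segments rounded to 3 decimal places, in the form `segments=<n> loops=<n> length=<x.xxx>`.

segments=12 loops=1 length=9.245

cell (1,1): code 0100 → (1.502,2.000)–(2.000,1.470)
cell (1,2): code 1100 → (1.349,3.000)–(1.502,2.000)
cell (1,3): code 1000 → (2.000,3.937)–(1.349,3.000)
cell (2,1): code 0110 → (2.000,1.470)–(3.000,1.218)
cell (2,3): code 1101 → (2.177,4.000)–(2.000,3.937)
cell (2,4): code 1000 → (3.000,4.228)–(2.177,4.000)
cell (3,1): code 0110 → (3.000,1.218)–(4.000,1.795)
cell (3,3): code 1011 → (4.000,3.551)–(3.446,4.000)
cell (3,4): code 0001 → (3.446,4.000)–(3.000,4.228)
cell (4,1): code 0010 → (4.000,1.795)–(4.167,2.000)
cell (4,2): code 0011 → (4.167,2.000)–(4.334,3.000)
cell (4,3): code 0001 → (4.334,3.000)–(4.000,3.551)
total: 12 segments, chained into 1 closed loop(s), length Σ = 9.244684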